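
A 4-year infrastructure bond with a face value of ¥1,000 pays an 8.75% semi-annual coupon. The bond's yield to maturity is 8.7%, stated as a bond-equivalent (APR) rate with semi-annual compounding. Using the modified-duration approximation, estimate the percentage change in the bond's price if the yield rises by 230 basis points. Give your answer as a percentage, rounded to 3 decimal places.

-7.627%

Periodic yield y = 0.0435. Modified duration first:
  t   CF        PV=CF/(1+0.0435)^t    t·PV
  1        43.75        41.9262        41.9262
  2        43.75        40.1784        80.3569
  3        43.75        38.5035       115.5106
  4        43.75        36.8985       147.5938
  5        43.75        35.3603       176.8014
  6        43.75        33.8862       203.3174
  7        43.75        32.4736       227.3154
  8     1,043.75       742.4323     5,939.4584
  Σ                  1,001.6591     6,932.2803
P = 1,001.6591; D_Mac = 6.92080 half-year periods = 3.46040 yrs; D_mod = 3.46040/(1+0.0435) = 3.31615 yrs.
ΔP/P ≈ -D_mod · Δy = -3.31615 × (+0.023) = -0.076271 = -7.6271%.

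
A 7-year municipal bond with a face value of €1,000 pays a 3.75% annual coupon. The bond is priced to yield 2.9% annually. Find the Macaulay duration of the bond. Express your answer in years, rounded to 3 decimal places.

Periodic yield y = 0.029. Discount each cash flow and weight by its year:
  t   CF        PV=CF/(1+0.029)^t    t·PV
  1        37.50        36.4431        36.4431
  2        37.50        35.4161        70.8322
  3        37.50        34.4180       103.2539
  4        37.50        33.4480       133.7919
  5        37.50        32.5053       162.5266
  6        37.50        31.5892       189.5354
  7     1,037.50       849.3379     5,945.3650
  Σ                  1,053.1576     6,641.7480
Price P = Σ PV = 1,053.1576.
Macaulay duration = Σ(t·PV) / P = 6,641.7480 / 1,053.1576 = 6.30651 years.

6.307 years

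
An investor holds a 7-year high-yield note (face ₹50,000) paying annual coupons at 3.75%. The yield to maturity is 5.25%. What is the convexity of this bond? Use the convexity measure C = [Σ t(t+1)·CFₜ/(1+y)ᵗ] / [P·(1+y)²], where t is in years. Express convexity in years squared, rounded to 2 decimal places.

With y = 0.0525:
  t   CF        PV=CF/(1+0.0525)^t    t·PV        t(t+1)·PV
  1     1,875.00     1,781.4727     1,781.4727       3,562.9454
  2     1,875.00     1,692.6106     3,385.2213      10,155.6638
  3     1,875.00     1,608.1811     4,824.5434      19,298.1734
  4     1,875.00     1,527.9631     6,111.8522      30,559.2611
  5     1,875.00     1,451.7464     7,258.7319      43,552.3912
  6     1,875.00     1,379.3315     8,275.9888      57,931.9218
  7    51,875.00    36,257.9611   253,805.7274   2,030,445.8191
  Σ                 45,699.2664   285,443.5376   2,195,506.1757
P = 45,699.2664.
Convexity = Σ t(t+1)·PV / [P·(1+y)²] = 2,195,506.1757 / (45,699.2664 × 1.107756) = 43.36918.

43.37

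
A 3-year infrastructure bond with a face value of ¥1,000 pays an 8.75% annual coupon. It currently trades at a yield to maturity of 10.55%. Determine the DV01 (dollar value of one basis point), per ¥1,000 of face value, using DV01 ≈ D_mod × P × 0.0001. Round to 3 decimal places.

Periodic yield y = 0.1055.
  t   CF        PV=CF/(1+0.1055)^t    t·PV
  1        87.50        79.1497        79.1497
  2        87.50        71.5963       143.1926
  3     1,087.50       804.9206     2,414.7617
  Σ                    955.6666     2,637.1040
P = 955.6666; D_Mac = 2.75944 yrs; D_mod = 2.49610 yrs.
DV01 ≈ 2.49610 × 955.6666 × 0.0001 = 0.238544.

¥0.239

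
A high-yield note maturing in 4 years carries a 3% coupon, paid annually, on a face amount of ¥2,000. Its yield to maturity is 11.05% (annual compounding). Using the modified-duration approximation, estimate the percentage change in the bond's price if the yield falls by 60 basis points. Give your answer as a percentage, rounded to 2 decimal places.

Periodic yield y = 0.1105. Modified duration first:
  t   CF        PV=CF/(1+0.1105)^t    t·PV
  1        60.00        54.0297        54.0297
  2        60.00        48.6535        97.3070
  3        60.00        43.8123       131.4368
  4     2,060.00     1,354.5435     5,418.1742
  Σ                  1,501.0390     5,700.9476
P = 1,501.0390; D_Mac = 3.79800 yrs; D_mod = 3.79800/(1+0.1105) = 3.42008 yrs.
ΔP/P ≈ -D_mod · Δy = -3.42008 × (-0.006) = +0.020520 = +2.0520%.

+2.05%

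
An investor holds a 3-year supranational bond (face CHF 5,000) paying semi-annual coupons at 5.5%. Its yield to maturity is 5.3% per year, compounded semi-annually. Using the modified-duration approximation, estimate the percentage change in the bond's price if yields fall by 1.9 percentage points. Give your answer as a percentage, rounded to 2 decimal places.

Periodic yield y = 0.0265. Modified duration first:
  t   CF        PV=CF/(1+0.0265)^t    t·PV
  1       137.50       133.9503       133.9503
  2       137.50       130.4923       260.9845
  3       137.50       127.1235       381.3705
  4       137.50       123.8417       495.3668
  5       137.50       120.6446       603.2231
  6     5,137.50     4,391.3506    26,348.1036
  Σ                  5,027.4030    28,222.9988
P = 5,027.4030; D_Mac = 5.61383 half-year periods = 2.80692 yrs; D_mod = 2.80692/(1+0.0265) = 2.73445 yrs.
ΔP/P ≈ -D_mod · Δy = -2.73445 × (-0.019) = +0.051955 = +5.1955%.

+5.20%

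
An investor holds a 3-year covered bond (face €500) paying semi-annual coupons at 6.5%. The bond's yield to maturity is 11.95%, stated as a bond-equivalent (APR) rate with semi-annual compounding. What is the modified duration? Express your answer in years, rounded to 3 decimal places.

Periodic yield y = 0.05975. First find Macaulay duration:
  t   CF        PV=CF/(1+0.05975)^t    t·PV
  1        16.25        15.3338        15.3338
  2        16.25        14.4693        28.9385
  3        16.25        13.6535        40.9604
  4        16.25        12.8837        51.5347
  5        16.25        12.1573        60.7864
  6       516.25       364.4513     2,186.7078
  Σ                    432.9488     2,384.2617
P = 432.9488; Macaulay duration = 2,384.2617 / 432.9488 = 5.50703 half-year periods = 2.75351 years.
Modified duration = D_Mac / (1 + y) = 2.75351 / 1.05975 = 2.59827 years.

2.598 years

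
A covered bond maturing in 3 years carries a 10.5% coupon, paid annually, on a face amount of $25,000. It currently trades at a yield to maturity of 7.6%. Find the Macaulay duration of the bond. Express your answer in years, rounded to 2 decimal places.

2.73 years

Periodic yield y = 0.076. Discount each cash flow and weight by its year:
  t   CF        PV=CF/(1+0.076)^t    t·PV
  1     2,625.00     2,439.5911     2,439.5911
  2     2,625.00     2,267.2780     4,534.5559
  3    27,625.00    22,175.0942    66,525.2825
  Σ                 26,881.9632    73,499.4295
Price P = Σ PV = 26,881.9632.
Macaulay duration = Σ(t·PV) / P = 73,499.4295 / 26,881.9632 = 2.73415 years.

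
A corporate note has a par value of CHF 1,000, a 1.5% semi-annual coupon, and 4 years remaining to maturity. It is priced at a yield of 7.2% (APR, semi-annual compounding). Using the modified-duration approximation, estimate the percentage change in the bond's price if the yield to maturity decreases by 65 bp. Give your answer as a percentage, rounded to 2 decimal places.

+2.44%

Periodic yield y = 0.036. Modified duration first:
  t   CF        PV=CF/(1+0.036)^t    t·PV
  1         7.50         7.2394         7.2394
  2         7.50         6.9878        13.9756
  3         7.50         6.7450        20.2350
  4         7.50         6.5106        26.0425
  5         7.50         6.2844        31.4219
  6         7.50         6.0660        36.3960
  7         7.50         5.8552        40.9865
  8     1,007.50       759.2189     6,073.7512
  Σ                    804.9073     6,250.0482
P = 804.9073; D_Mac = 7.76493 half-year periods = 3.88246 yrs; D_mod = 3.88246/(1+0.036) = 3.74755 yrs.
ΔP/P ≈ -D_mod · Δy = -3.74755 × (-0.0065) = +0.024359 = +2.4359%.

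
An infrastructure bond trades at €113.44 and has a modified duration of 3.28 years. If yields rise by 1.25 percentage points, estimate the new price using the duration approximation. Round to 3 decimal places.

Duration approximation: ΔP/P ≈ -D_mod · Δy = -3.28 × (+0.0125) = -0.041000.
New price ≈ 113.44 × (1 - 0.041000) = 108.78896.

€108.789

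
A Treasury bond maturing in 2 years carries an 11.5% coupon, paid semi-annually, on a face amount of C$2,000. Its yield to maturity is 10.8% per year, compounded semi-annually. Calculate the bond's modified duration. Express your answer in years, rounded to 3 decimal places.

1.749 years

Periodic yield y = 0.054. First find Macaulay duration:
  t   CF        PV=CF/(1+0.054)^t    t·PV
  1       115.00       109.1082       109.1082
  2       115.00       103.5182       207.0364
  3       115.00        98.2146       294.6438
  4     2,115.00     1,713.7518     6,855.0073
  Σ                  2,024.5927     7,465.7956
P = 2,024.5927; Macaulay duration = 7,465.7956 / 2,024.5927 = 3.68755 half-year periods = 1.84378 years.
Modified duration = D_Mac / (1 + y) = 1.84378 / 1.054 = 1.74931 years.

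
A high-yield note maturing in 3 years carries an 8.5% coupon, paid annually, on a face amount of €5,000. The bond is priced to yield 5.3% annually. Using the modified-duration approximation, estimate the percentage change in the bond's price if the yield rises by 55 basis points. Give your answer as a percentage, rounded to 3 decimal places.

-1.453%

Periodic yield y = 0.053. Modified duration first:
  t   CF        PV=CF/(1+0.053)^t    t·PV
  1       425.00       403.6087       403.6087
  2       425.00       383.2941       766.5883
  3     5,425.00     4,646.3790    13,939.1369
  Σ                  5,433.2819    15,109.3339
P = 5,433.2819; D_Mac = 2.78089 yrs; D_mod = 2.78089/(1+0.053) = 2.64092 yrs.
ΔP/P ≈ -D_mod · Δy = -2.64092 × (+0.0055) = -0.014525 = -1.4525%.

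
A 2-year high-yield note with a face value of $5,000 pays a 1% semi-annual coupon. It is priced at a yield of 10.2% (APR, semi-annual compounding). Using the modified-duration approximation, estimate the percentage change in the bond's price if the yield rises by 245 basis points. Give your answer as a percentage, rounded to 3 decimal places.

-4.624%

Periodic yield y = 0.051. Modified duration first:
  t   CF        PV=CF/(1+0.051)^t    t·PV
  1        25.00        23.7869        23.7869
  2        25.00        22.6326        45.2652
  3        25.00        21.5344        64.6031
  4     5,025.00     4,118.3685    16,473.4739
  Σ                  4,186.3223    16,607.1291
P = 4,186.3223; D_Mac = 3.96700 half-year periods = 1.98350 yrs; D_mod = 1.98350/(1+0.051) = 1.88725 yrs.
ΔP/P ≈ -D_mod · Δy = -1.88725 × (+0.0245) = -0.046238 = -4.6238%.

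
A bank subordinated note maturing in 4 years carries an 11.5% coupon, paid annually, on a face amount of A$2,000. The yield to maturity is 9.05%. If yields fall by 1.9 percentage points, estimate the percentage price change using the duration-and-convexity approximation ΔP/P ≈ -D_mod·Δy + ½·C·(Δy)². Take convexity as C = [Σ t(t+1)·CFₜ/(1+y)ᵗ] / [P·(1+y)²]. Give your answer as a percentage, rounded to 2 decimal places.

With y = 0.0905:
  t   CF        PV=CF/(1+0.0905)^t    t·PV        t(t+1)·PV
  1       230.00       210.9124       210.9124         421.8249
  2       230.00       193.4089       386.8178       1,160.4535
  3       230.00       177.3580       532.0741       2,128.2962
  4     2,230.00     1,576.8928     6,307.5714      31,537.8570
  Σ                  2,158.5722     7,437.3757      35,248.4315
P = 2,158.5722; D_Mac = 3.44551 yrs; D_mod = 3.15957 yrs; C = 13.73162.
Duration effect: -3.15957 × (-0.019) = +0.060032
Convexity effect: 0.5 × 13.73162 × (-0.019)² = +0.0024786
ΔP/P ≈ +0.060032 + 0.0024786 = +0.062510 = +6.2510%.

+6.25%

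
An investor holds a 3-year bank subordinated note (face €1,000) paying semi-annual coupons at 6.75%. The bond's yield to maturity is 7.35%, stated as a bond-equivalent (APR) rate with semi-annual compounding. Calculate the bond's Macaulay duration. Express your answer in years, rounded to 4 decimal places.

Periodic yield y = 0.03675. Discount each cash flow and weight by its period:
  t   CF        PV=CF/(1+0.03675)^t    t·PV
  1        33.75        32.5537        32.5537
  2        33.75        31.3997        62.7994
  3        33.75        30.2867        90.8600
  4        33.75        29.2131       116.8524
  5        33.75        28.1776       140.8879
  6     1,033.75       832.4751     4,994.8507
  Σ                    984.1058     5,438.8040
Price P = Σ PV = 984.1058.
Macaulay duration = Σ(t·PV) / P = 5,438.8040 / 984.1058 = 5.52665 half-year periods.
In years: 5.52665 / 2 = 2.76332 years.

2.7633 years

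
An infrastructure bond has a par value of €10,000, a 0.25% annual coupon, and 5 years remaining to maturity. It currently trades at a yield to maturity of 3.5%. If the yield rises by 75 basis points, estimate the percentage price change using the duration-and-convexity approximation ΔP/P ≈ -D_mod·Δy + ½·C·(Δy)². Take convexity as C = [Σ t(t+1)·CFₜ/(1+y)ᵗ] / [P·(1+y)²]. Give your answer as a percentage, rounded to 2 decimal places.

-3.53%

With y = 0.035:
  t   CF        PV=CF/(1+0.035)^t    t·PV        t(t+1)·PV
  1        25.00        24.1546        24.1546          48.3092
  2        25.00        23.3378        46.6755         140.0266
  3        25.00        22.5486        67.6457         270.5828
  4        25.00        21.7861        87.1442         435.7211
  5    10,025.00     8,440.7810    42,203.9050     253,223.4299
  Σ                  8,532.6080    42,429.5250     254,118.0696
P = 8,532.6080; D_Mac = 4.97263 yrs; D_mod = 4.80448 yrs; C = 27.80181.
Duration effect: -4.80448 × (+0.0075) = -0.036034
Convexity effect: 0.5 × 27.80181 × (0.0075)² = +0.0007819
ΔP/P ≈ -0.036034 + 0.0007819 = -0.035252 = -3.5252%.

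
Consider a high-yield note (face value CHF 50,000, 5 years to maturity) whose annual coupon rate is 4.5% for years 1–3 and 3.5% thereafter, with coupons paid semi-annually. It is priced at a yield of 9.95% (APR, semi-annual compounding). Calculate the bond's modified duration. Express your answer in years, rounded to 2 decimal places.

4.25 years

Periodic yield y = 0.04975. First find Macaulay duration:
  t   CF        PV=CF/(1+0.04975)^t    t·PV
  1     1,125.00     1,071.6837     1,071.6837
  2     1,125.00     1,020.8942     2,041.7885
  3     1,125.00       972.5118     2,917.5354
  4     1,125.00       926.4223     3,705.6891
  5     1,125.00       882.5171     4,412.5853
  6     1,125.00       840.6926     5,044.1556
  7       875.00       622.8836     4,360.1849
  8       875.00       593.3637     4,746.9097
  9       875.00       565.2429     5,087.1860
  10   50,875.00    31,307.2981   313,072.9815
  Σ                 38,803.5100   346,460.6996
P = 38,803.5100; Macaulay duration = 346,460.6996 / 38,803.5100 = 8.92859 half-year periods = 4.46430 years.
Modified duration = D_Mac / (1 + y) = 4.46430 / 1.04975 = 4.25272 years.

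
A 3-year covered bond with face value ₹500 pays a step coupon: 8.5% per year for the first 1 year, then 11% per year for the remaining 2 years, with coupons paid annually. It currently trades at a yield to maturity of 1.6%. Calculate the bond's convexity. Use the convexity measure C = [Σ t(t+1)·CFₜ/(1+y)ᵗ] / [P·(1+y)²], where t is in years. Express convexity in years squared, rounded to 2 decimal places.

With y = 0.016:
  t   CF        PV=CF/(1+0.016)^t    t·PV        t(t+1)·PV
  1        42.50        41.8307        41.8307          83.6614
  2        55.00        53.2814       106.5627         319.6881
  3       555.00       529.1903     1,587.5708       6,350.2834
  Σ                    624.3023     1,735.9643       6,753.6329
P = 624.3023.
Convexity = Σ t(t+1)·PV / [P·(1+y)²] = 6,753.6329 / (624.3023 × 1.032256) = 10.47985.

10.48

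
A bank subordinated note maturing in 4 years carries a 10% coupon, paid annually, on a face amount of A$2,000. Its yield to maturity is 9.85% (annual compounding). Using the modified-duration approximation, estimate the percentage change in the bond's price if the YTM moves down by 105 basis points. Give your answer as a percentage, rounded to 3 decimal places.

+3.334%

Periodic yield y = 0.0985. Modified duration first:
  t   CF        PV=CF/(1+0.0985)^t    t·PV
  1       200.00       182.0665       182.0665
  2       200.00       165.7410       331.4819
  3       200.00       150.8794       452.6381
  4     2,200.00     1,510.8538     6,043.4151
  Σ                  2,009.5406     7,009.6016
P = 2,009.5406; D_Mac = 3.48816 yrs; D_mod = 3.48816/(1+0.0985) = 3.17539 yrs.
ΔP/P ≈ -D_mod · Δy = -3.17539 × (-0.0105) = +0.033342 = +3.3342%.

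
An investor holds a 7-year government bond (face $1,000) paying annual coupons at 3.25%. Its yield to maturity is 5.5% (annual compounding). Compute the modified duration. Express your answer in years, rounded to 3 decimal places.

5.990 years

Periodic yield y = 0.055. First find Macaulay duration:
  t   CF        PV=CF/(1+0.055)^t    t·PV
  1        32.50        30.8057        30.8057
  2        32.50        29.1997        58.3994
  3        32.50        27.6774        83.0323
  4        32.50        26.2345       104.9382
  5        32.50        24.8669       124.3343
  6        32.50        23.5705       141.4229
  7     1,032.50       709.7785     4,968.4495
  Σ                    872.1332     5,511.3824
P = 872.1332; Macaulay duration = 5,511.3824 / 872.1332 = 6.31943 years.
Modified duration = D_Mac / (1 + y) = 6.31943 / 1.055 = 5.98998 years.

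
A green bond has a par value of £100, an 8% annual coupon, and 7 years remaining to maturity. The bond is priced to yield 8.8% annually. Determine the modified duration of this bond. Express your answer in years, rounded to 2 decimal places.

Periodic yield y = 0.088. First find Macaulay duration:
  t   CF        PV=CF/(1+0.088)^t    t·PV
  1         8.00         7.3529         7.3529
  2         8.00         6.7582        13.5164
  3         8.00         6.2116        18.6348
  4         8.00         5.7092        22.8368
  5         8.00         5.2474        26.2371
  6         8.00         4.8230        28.9380
  7       108.00        59.8441       418.9088
  Σ                     95.9465       536.4248
P = 95.9465; Macaulay duration = 536.4248 / 95.9465 = 5.59088 years.
Modified duration = D_Mac / (1 + y) = 5.59088 / 1.088 = 5.13867 years.

5.14 years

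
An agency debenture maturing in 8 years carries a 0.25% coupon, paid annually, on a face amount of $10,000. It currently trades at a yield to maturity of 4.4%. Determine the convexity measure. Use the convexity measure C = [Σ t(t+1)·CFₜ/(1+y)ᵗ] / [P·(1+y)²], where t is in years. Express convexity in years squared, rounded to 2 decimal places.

65.13

With y = 0.044:
  t   CF        PV=CF/(1+0.044)^t    t·PV        t(t+1)·PV
  1        25.00        23.9464        23.9464          47.8927
  2        25.00        22.9371        45.8743         137.6228
  3        25.00        21.9704        65.9113         263.6451
  4        25.00        21.0445        84.1779         420.8894
  5        25.00        20.1575       100.7877         604.7262
  6        25.00        19.3080       115.8479         810.9355
  7        25.00        18.4942       129.4597       1,035.6775
  8    10,025.00     7,103.6310    56,829.0478     511,461.4298
  Σ                  7,251.4891    57,395.0529     514,782.8190
P = 7,251.4891.
Convexity = Σ t(t+1)·PV / [P·(1+y)²] = 514,782.8190 / (7,251.4891 × 1.089936) = 65.13221.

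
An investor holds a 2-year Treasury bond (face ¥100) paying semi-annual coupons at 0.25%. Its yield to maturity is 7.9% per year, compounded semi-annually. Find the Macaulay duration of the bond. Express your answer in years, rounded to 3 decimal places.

Periodic yield y = 0.0395. Discount each cash flow and weight by its period:
  t   CF        PV=CF/(1+0.0395)^t    t·PV
  1        0.125         0.1203         0.1203
  2        0.125         0.1157         0.2314
  3        0.125         0.1113         0.3339
  4      100.125        85.7521       343.0082
  Σ                     86.0993       343.6937
Price P = Σ PV = 86.0993.
Macaulay duration = Σ(t·PV) / P = 343.6937 / 86.0993 = 3.99183 half-year periods.
In years: 3.99183 / 2 = 1.99592 years.

1.996 years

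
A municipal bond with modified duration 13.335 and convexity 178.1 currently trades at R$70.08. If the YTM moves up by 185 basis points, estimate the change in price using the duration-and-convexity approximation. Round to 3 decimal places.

-R$15.153

Duration effect: -D_mod·Δy = -13.335 × (+0.0185) = -0.2466975
Convexity effect: ½·C·(Δy)² = 0.5 × 178.1 × (0.0185)² = +0.0304773625
ΔP/P ≈ -0.2466975 + 0.0304773625 = -0.2162201375
ΔP ≈ 70.08 × (-0.2162201375) = -15.152707236.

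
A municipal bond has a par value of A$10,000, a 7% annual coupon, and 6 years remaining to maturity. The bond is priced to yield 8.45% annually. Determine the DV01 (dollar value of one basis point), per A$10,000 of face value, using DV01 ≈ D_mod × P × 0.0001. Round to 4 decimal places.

A$4.3614

Periodic yield y = 0.0845.
  t   CF        PV=CF/(1+0.0845)^t    t·PV
  1       700.00       645.4587       645.4587
  2       700.00       595.1671     1,190.3342
  3       700.00       548.7940     1,646.3821
  4       700.00       506.0341     2,024.1365
  5       700.00       466.6059     2,333.0297
  6    10,700.00     6,576.6759    39,460.0553
  Σ                  9,338.7358    47,299.3966
P = 9,338.7358; D_Mac = 5.06486 yrs; D_mod = 4.67023 yrs.
DV01 ≈ 4.67023 × 9,338.7358 × 0.0001 = 4.361401.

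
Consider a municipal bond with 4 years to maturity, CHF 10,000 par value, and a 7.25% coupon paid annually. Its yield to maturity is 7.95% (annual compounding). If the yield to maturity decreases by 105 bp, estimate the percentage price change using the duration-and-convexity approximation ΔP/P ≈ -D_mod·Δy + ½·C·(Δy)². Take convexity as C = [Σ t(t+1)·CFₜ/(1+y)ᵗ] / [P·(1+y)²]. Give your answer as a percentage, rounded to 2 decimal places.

+3.59%

With y = 0.0795:
  t   CF        PV=CF/(1+0.0795)^t    t·PV        t(t+1)·PV
  1       725.00       671.6072       671.6072       1,343.2145
  2       725.00       622.1466     1,244.2931       3,732.8794
  3       725.00       576.3285     1,728.9854       6,915.9415
  4    10,725.00     7,897.8106    31,591.2424     157,956.2119
  Σ                  9,767.8929    35,236.1281     169,948.2473
P = 9,767.8929; D_Mac = 3.60734 yrs; D_mod = 3.34168 yrs; C = 14.93037.
Duration effect: -3.34168 × (-0.0105) = +0.035088
Convexity effect: 0.5 × 14.93037 × (-0.0105)² = +0.0008230
ΔP/P ≈ +0.035088 + 0.0008230 = +0.035911 = +3.5911%.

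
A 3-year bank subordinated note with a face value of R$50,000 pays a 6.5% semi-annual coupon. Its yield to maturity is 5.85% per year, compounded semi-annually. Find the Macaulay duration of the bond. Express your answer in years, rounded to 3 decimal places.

2.776 years

Periodic yield y = 0.02925. Discount each cash flow and weight by its period:
  t   CF        PV=CF/(1+0.02925)^t    t·PV
  1     1,625.00     1,578.8195     1,578.8195
  2     1,625.00     1,533.9514     3,067.9029
  3     1,625.00     1,490.3585     4,471.0754
  4     1,625.00     1,448.0043     5,792.0173
  5     1,625.00     1,406.8539     7,034.2693
  6    51,625.00    43,424.4984   260,546.9904
  Σ                 50,882.4860   282,491.0749
Price P = Σ PV = 50,882.4860.
Macaulay duration = Σ(t·PV) / P = 282,491.0749 / 50,882.4860 = 5.55183 half-year periods.
In years: 5.55183 / 2 = 2.77592 years.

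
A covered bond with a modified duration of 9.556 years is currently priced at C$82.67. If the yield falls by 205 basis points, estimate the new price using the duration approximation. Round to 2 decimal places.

C$98.86

Duration approximation: ΔP/P ≈ -D_mod · Δy = -9.556 × (-0.0205) = +0.195898.
New price ≈ 82.67 × (1 + 0.195898) = 98.86488766.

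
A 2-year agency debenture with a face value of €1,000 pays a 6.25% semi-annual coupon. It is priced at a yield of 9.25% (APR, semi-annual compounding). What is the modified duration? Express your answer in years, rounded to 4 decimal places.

1.8237 years

Periodic yield y = 0.04625. First find Macaulay duration:
  t   CF        PV=CF/(1+0.04625)^t    t·PV
  1        31.25        29.8686        29.8686
  2        31.25        28.5482        57.0964
  3        31.25        27.2862        81.8587
  4     1,031.25       860.6411     3,442.5644
  Σ                    946.3441     3,611.3881
P = 946.3441; Macaulay duration = 3,611.3881 / 946.3441 = 3.81615 half-year periods = 1.90807 years.
Modified duration = D_Mac / (1 + y) = 1.90807 / 1.04625 = 1.82373 years.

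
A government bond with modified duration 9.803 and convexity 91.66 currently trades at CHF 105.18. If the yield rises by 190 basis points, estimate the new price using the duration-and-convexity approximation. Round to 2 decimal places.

Duration effect: -D_mod·Δy = -9.803 × (+0.019) = -0.186257
Convexity effect: ½·C·(Δy)² = 0.5 × 91.66 × (0.019)² = +0.01654463
ΔP/P ≈ -0.186257 + 0.01654463 = -0.16971237
New price ≈ 105.18 × (1 - 0.16971237) = 87.3296529234.

CHF 87.33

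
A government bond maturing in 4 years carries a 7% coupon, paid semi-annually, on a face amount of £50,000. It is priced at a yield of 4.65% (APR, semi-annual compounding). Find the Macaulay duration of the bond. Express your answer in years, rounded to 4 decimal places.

Periodic yield y = 0.02325. Discount each cash flow and weight by its period:
  t   CF        PV=CF/(1+0.02325)^t    t·PV
  1     1,750.00     1,710.2370     1,710.2370
  2     1,750.00     1,671.3775     3,342.7549
  3     1,750.00     1,633.4009     4,900.2027
  4     1,750.00     1,596.2872     6,385.1489
  5     1,750.00     1,560.0168     7,800.0841
  6     1,750.00     1,524.5706     9,147.4234
  7     1,750.00     1,489.9297    10,429.5079
  8    51,750.00    43,058.2453   344,465.9624
  Σ                 54,244.0649   388,181.3212
Price P = Σ PV = 54,244.0649.
Macaulay duration = Σ(t·PV) / P = 388,181.3212 / 54,244.0649 = 7.15620 half-year periods.
In years: 7.15620 / 2 = 3.57810 years.

3.5781 years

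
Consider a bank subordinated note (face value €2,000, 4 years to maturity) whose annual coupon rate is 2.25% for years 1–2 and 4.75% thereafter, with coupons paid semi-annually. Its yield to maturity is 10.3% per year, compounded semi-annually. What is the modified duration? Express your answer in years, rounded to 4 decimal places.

Periodic yield y = 0.0515. First find Macaulay duration:
  t   CF        PV=CF/(1+0.0515)^t    t·PV
  1        22.50        21.3980        21.3980
  2        22.50        20.3500        40.7000
  3        22.50        19.3533        58.0599
  4        22.50        18.4054        73.6216
  5        47.50        36.9528       184.7639
  6        47.50        35.1429       210.8576
  7        47.50        33.4217       233.9520
  8     2,047.50     1,370.0919    10,960.7351
  Σ                  1,555.1160    11,784.0880
P = 1,555.1160; Macaulay duration = 11,784.0880 / 1,555.1160 = 7.57763 half-year periods = 3.78881 years.
Modified duration = D_Mac / (1 + y) = 3.78881 / 1.0515 = 3.60325 years.

3.6032 years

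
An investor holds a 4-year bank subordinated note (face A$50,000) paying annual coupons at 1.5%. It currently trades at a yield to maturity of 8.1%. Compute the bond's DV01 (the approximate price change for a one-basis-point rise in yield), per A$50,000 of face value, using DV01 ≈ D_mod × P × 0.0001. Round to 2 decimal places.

A$14.10

Periodic yield y = 0.081.
  t   CF        PV=CF/(1+0.081)^t    t·PV
  1       750.00       693.8020       693.8020
  2       750.00       641.8150     1,283.6300
  3       750.00       593.7234     1,781.1703
  4    50,750.00    37,164.9259   148,659.7034
  Σ                 39,094.2663   152,418.3058
P = 39,094.2663; D_Mac = 3.89874 yrs; D_mod = 3.60660 yrs.
DV01 ≈ 3.60660 × 39,094.2663 × 0.0001 = 14.099751.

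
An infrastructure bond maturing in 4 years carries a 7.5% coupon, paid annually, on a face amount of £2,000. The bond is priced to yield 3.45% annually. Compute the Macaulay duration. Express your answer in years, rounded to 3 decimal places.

3.630 years

Periodic yield y = 0.0345. Discount each cash flow and weight by its year:
  t   CF        PV=CF/(1+0.0345)^t    t·PV
  1       150.00       144.9976       144.9976
  2       150.00       140.1620       280.3240
  3       150.00       135.4877       406.4630
  4     2,150.00     1,877.2257     7,508.9026
  Σ                  2,297.8729     8,340.6872
Price P = Σ PV = 2,297.8729.
Macaulay duration = Σ(t·PV) / P = 8,340.6872 / 2,297.8729 = 3.62974 years.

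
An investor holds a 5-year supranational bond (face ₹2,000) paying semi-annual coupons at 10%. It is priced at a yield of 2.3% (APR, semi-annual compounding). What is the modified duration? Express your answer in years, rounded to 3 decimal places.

Periodic yield y = 0.0115. First find Macaulay duration:
  t   CF        PV=CF/(1+0.0115)^t    t·PV
  1       100.00        98.8631        98.8631
  2       100.00        97.7391       195.4782
  3       100.00        96.6279       289.8836
  4       100.00        95.5293       382.1171
  5       100.00        94.4432       472.2159
  6       100.00        93.3694       560.2165
  7       100.00        92.3079       646.1552
  8       100.00        91.2584       730.0673
  9       100.00        90.2209       811.9878
  10    2,100.00     1,873.0977    18,730.9767
  Σ                  2,723.4567    22,917.9613
P = 2,723.4567; Macaulay duration = 22,917.9613 / 2,723.4567 = 8.41503 half-year periods = 4.20751 years.
Modified duration = D_Mac / (1 + y) = 4.20751 / 1.0115 = 4.15968 years.

4.160 years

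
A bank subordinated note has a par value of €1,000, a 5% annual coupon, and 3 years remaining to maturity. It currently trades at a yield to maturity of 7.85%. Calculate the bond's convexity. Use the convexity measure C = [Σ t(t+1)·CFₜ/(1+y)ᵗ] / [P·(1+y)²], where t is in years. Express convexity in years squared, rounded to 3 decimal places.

With y = 0.0785:
  t   CF        PV=CF/(1+0.0785)^t    t·PV        t(t+1)·PV
  1        50.00        46.3607        46.3607          92.7214
  2        50.00        42.9863        85.9725         257.9176
  3     1,050.00       837.0065     2,511.0196      10,044.0785
  Σ                    926.3535     2,643.3528      10,394.7174
P = 926.3535.
Convexity = Σ t(t+1)·PV / [P·(1+y)²] = 10,394.7174 / (926.3535 × 1.163162) = 9.64707.

9.647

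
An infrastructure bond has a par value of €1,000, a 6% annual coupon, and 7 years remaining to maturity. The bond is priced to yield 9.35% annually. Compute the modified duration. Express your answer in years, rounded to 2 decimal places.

5.30 years

Periodic yield y = 0.0935. First find Macaulay duration:
  t   CF        PV=CF/(1+0.0935)^t    t·PV
  1        60.00        54.8697        54.8697
  2        60.00        50.1780       100.3561
  3        60.00        45.8876       137.6627
  4        60.00        41.9639       167.8557
  5        60.00        38.3758       191.8789
  6        60.00        35.0945       210.5667
  7     1,060.00       566.9886     3,968.9204
  Σ                    833.3581     4,832.1102
P = 833.3581; Macaulay duration = 4,832.1102 / 833.3581 = 5.79836 years.
Modified duration = D_Mac / (1 + y) = 5.79836 / 1.0935 = 5.30257 years.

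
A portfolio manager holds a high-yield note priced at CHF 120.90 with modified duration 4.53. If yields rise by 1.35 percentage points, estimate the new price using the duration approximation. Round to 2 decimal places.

Duration approximation: ΔP/P ≈ -D_mod · Δy = -4.53 × (+0.0135) = -0.061155.
New price ≈ 120.90 × (1 - 0.061155) = 113.5063605.

CHF 113.51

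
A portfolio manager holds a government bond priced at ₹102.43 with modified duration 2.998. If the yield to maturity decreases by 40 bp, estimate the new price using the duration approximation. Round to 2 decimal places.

Duration approximation: ΔP/P ≈ -D_mod · Δy = -2.998 × (-0.004) = +0.011992.
New price ≈ 102.43 × (1 + 0.011992) = 103.65834056.

₹103.66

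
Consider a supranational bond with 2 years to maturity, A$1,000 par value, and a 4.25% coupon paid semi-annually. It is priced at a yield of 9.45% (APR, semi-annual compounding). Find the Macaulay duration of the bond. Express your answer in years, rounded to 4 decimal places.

1.9349 years

Periodic yield y = 0.04725. Discount each cash flow and weight by its period:
  t   CF        PV=CF/(1+0.04725)^t    t·PV
  1        21.25        20.2912        20.2912
  2        21.25        19.3757        38.7515
  3        21.25        18.5015        55.5046
  4     1,021.25       849.0448     3,396.1791
  Σ                    907.2133     3,510.7264
Price P = Σ PV = 907.2133.
Macaulay duration = Σ(t·PV) / P = 3,510.7264 / 907.2133 = 3.86979 half-year periods.
In years: 3.86979 / 2 = 1.93490 years.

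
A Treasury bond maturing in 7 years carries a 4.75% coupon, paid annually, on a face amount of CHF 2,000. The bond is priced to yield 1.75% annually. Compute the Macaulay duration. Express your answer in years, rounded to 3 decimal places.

Periodic yield y = 0.0175. Discount each cash flow and weight by its year:
  t   CF        PV=CF/(1+0.0175)^t    t·PV
  1        95.00        93.3661        93.3661
  2        95.00        91.7603       183.5206
  3        95.00        90.1821       270.5463
  4        95.00        88.6311       354.5242
  5        95.00        87.1067       435.5335
  6        95.00        85.6085       513.6512
  7     2,095.00     1,855.4237    12,987.9660
  Σ                  2,392.0785    14,839.1079
Price P = Σ PV = 2,392.0785.
Macaulay duration = Σ(t·PV) / P = 14,839.1079 / 2,392.0785 = 6.20344 years.

6.203 years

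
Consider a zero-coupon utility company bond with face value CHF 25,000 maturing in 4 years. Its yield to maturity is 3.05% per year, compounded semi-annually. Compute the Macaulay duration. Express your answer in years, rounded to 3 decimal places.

4.000 years

A zero-coupon bond has a single cash flow at maturity, so its Macaulay duration equals its maturity: 4 years.
(Equivalently: 8 semi-annual periods ÷ 2 = 4 years.)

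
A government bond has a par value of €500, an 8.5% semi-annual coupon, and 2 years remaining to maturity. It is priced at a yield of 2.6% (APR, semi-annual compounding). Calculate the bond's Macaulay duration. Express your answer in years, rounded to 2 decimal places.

Periodic yield y = 0.013. Discount each cash flow and weight by its period:
  t   CF        PV=CF/(1+0.013)^t    t·PV
  1        21.25        20.9773        20.9773
  2        21.25        20.7081        41.4162
  3        21.25        20.4423        61.3270
  4       521.25       495.0035     1,980.0141
  Σ                    557.1312     2,103.7346
Price P = Σ PV = 557.1312.
Macaulay duration = Σ(t·PV) / P = 2,103.7346 / 557.1312 = 3.77601 half-year periods.
In years: 3.77601 / 2 = 1.88801 years.

1.89 years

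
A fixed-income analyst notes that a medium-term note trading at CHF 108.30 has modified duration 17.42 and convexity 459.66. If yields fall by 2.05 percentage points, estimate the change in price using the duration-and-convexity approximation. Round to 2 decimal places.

+CHF 49.14

Duration effect: -D_mod·Δy = -17.42 × (-0.0205) = +0.357110
Convexity effect: ½·C·(Δy)² = 0.5 × 459.66 × (-0.0205)² = +0.0965860575
ΔP/P ≈ +0.357110 + 0.0965860575 = +0.4536960575
ΔP ≈ 108.30 × (+0.4536960575) = +49.13528302725.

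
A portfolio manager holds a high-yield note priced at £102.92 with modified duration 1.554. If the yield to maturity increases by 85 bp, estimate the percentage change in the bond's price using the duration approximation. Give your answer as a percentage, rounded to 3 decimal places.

Duration approximation: ΔP/P ≈ -D_mod · Δy = -1.554 × (+0.0085) = -0.013209.
As a percentage: -1.3209%.

-1.321%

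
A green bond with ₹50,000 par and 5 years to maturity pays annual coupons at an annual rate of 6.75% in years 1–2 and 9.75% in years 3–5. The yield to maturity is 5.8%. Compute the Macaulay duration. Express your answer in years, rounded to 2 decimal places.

Periodic yield y = 0.058. Discount each cash flow and weight by its year:
  t   CF        PV=CF/(1+0.058)^t    t·PV
  1     3,375.00     3,189.9811     3,189.9811
  2     3,375.00     3,015.1050     6,030.2100
  3     4,875.00     4,116.4004    12,349.2013
  4     4,875.00     3,890.7377    15,562.9507
  5    54,875.00    41,394.8387   206,974.1935
  Σ                 55,607.0629   244,106.5367
Price P = Σ PV = 55,607.0629.
Macaulay duration = Σ(t·PV) / P = 244,106.5367 / 55,607.0629 = 4.38985 years.

4.39 years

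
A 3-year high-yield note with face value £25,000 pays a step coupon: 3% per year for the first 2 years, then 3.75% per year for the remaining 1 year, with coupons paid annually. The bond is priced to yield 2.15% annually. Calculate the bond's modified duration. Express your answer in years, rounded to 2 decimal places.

2.85 years

Periodic yield y = 0.0215. First find Macaulay duration:
  t   CF        PV=CF/(1+0.0215)^t    t·PV
  1       750.00       734.2144       734.2144
  2       750.00       718.7610     1,437.5221
  3    25,937.50    24,333.9718    73,001.9155
  Σ                 25,786.9473    75,173.6520
P = 25,786.9473; Macaulay duration = 75,173.6520 / 25,786.9473 = 2.91518 years.
Modified duration = D_Mac / (1 + y) = 2.91518 / 1.0215 = 2.85383 years.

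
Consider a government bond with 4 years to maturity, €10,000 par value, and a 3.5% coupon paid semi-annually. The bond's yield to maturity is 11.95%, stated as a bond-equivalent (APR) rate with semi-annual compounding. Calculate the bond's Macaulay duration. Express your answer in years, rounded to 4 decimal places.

Periodic yield y = 0.05975. Discount each cash flow and weight by its period:
  t   CF        PV=CF/(1+0.05975)^t    t·PV
  1       175.00       165.1333       165.1333
  2       175.00       155.8229       311.6457
  3       175.00       147.0374       441.1122
  4       175.00       138.7472       554.9890
  5       175.00       130.9245       654.6225
  6       175.00       123.5428       741.2569
  7       175.00       116.5773       816.0412
  8    10,175.00     6,395.9788    51,167.8304
  Σ                  7,373.7642    54,852.6312
Price P = Σ PV = 7,373.7642.
Macaulay duration = Σ(t·PV) / P = 54,852.6312 / 7,373.7642 = 7.43889 half-year periods.
In years: 7.43889 / 2 = 3.71945 years.

3.7194 years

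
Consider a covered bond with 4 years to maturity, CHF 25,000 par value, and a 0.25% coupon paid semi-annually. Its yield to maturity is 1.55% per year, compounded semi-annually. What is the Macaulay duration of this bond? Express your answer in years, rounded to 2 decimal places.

Periodic yield y = 0.00775. Discount each cash flow and weight by its period:
  t   CF        PV=CF/(1+0.00775)^t    t·PV
  1        31.25        31.0097        31.0097
  2        31.25        30.7712        61.5424
  3        31.25        30.5346        91.6037
  4        31.25        30.2997       121.1989
  5        31.25        30.0667       150.3336
  6        31.25        29.8355       179.0129
  7        31.25        29.6060       207.2423
  8    25,031.25    23,532.0674   188,256.5390
  Σ                 23,744.1908   189,098.4825
Price P = Σ PV = 23,744.1908.
Macaulay duration = Σ(t·PV) / P = 189,098.4825 / 23,744.1908 = 7.96399 half-year periods.
In years: 7.96399 / 2 = 3.98199 years.

3.98 years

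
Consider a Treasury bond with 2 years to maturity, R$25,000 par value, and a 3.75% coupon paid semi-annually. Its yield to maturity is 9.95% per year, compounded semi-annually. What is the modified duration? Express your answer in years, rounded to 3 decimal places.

Periodic yield y = 0.04975. First find Macaulay duration:
  t   CF        PV=CF/(1+0.04975)^t    t·PV
  1       468.75       446.5349       446.5349
  2       468.75       425.3726       850.7452
  3       468.75       405.2132     1,215.6397
  4    25,468.75    20,973.1710    83,892.6839
  Σ                 22,250.2917    86,405.6037
P = 22,250.2917; Macaulay duration = 86,405.6037 / 22,250.2917 = 3.88335 half-year periods = 1.94167 years.
Modified duration = D_Mac / (1 + y) = 1.94167 / 1.04975 = 1.84965 years.

1.850 years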